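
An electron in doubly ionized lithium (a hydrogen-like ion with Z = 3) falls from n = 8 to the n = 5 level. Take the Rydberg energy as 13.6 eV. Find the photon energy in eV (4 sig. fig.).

The Bohr energies scale as Z², so for Z = 3: E_n = −122.4/n² eV.
E_8 = −122.4/64 = −1.913 eV and E_5 = −122.4/25 = −4.896 eV.
The photon energy is |E_8 − E_5| = 2.984 eV.

2.984 eV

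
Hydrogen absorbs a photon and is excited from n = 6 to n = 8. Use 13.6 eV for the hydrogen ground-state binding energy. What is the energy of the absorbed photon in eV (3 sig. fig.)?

E_8 = −13.60/64 = −0.2125 eV and E_6 = −13.60/36 = −0.3778 eV.
The photon energy is |E_8 − E_6| = 0.165 eV.

0.165 eV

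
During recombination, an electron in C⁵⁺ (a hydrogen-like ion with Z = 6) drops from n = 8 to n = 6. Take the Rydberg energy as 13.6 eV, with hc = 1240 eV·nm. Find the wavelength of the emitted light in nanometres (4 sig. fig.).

208.4 nm

For Z = 6 the level energies scale as Z², so the effective Rydberg energy is 13.6 × 36 = 489.6 eV.
ΔE = 489.6 × (1/6² − 1/8²) = 489.6 × 0.01215 = 5.950 eV.
λ = hc/ΔE = 1240 / 5.950 = 208.4 nm.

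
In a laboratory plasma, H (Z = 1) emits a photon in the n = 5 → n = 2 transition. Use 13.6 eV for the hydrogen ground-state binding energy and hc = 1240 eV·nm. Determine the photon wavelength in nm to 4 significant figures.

434.2 nm

ΔE = 13.60 × (1/2² − 1/5²) = 13.60 × 0.2100 = 2.856 eV.
λ = hc/ΔE = 1240 / 2.856 = 434.2 nm.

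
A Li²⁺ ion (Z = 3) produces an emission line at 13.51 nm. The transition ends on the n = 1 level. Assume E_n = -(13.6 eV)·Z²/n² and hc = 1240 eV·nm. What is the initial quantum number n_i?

n_i = 2

The photon energy is ΔE = hc/λ = 1240 / 13.51 = 91.78 eV.
With Z = 3, ΔE = 122.4 × (1/n_f² − 1/n_i²), so 1/n_f² − 1/n_i² = 0.7499.
With n_f = 1: 1/n_i² = 1/1 − 0.7499 = 0.2501, so n_i ≈ 2.00.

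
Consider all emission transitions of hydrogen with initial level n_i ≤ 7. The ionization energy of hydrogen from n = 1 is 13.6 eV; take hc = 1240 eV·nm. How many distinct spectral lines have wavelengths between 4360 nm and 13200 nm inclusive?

Enumerate all n_i → n_f pairs with 1 ≤ n_f < n_i ≤ 7 and compute λ = 1240 / [13.6·1·(1/n_f² − 1/n_i²)].
Lines falling in [4360, 13200] nm: 7→5 (4654 nm), 6→5 (7460 nm), 7→6 (12370 nm).

3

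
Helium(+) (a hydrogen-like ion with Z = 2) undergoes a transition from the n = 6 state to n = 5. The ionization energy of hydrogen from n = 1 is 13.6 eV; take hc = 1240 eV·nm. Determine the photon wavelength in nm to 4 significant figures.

1865 nm

For Z = 2 the level energies scale as Z², so the effective Rydberg energy is 13.6 × 4 = 54.40 eV.
ΔE = 54.40 × (1/5² − 1/6²) = 54.40 × 0.01222 = 0.6649 eV.
λ = hc/ΔE = 1240 / 0.6649 = 1865 nm.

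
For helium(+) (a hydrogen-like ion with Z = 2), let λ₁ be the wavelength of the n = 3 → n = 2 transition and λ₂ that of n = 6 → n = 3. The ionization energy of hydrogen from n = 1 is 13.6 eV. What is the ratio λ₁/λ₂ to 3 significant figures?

λ ∝ 1/ΔE ∝ 1/(1/n_f² − 1/n_i²), and the Z² and hc factors cancel in the ratio.
λ₁/λ₂ = (1/3² − 1/6²)/(1/2² − 1/3²) = 0.08333/0.1389 = 0.600.

0.600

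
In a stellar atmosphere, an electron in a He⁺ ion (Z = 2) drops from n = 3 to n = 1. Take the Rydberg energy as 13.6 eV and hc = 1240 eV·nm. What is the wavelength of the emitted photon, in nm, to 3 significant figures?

For Z = 2 the level energies scale as Z², so the effective Rydberg energy is 13.6 × 4 = 54.40 eV.
ΔE = 54.40 × (1/1² − 1/3²) = 54.40 × 0.8889 = 48.36 eV.
λ = hc/ΔE = 1240 / 48.36 = 25.6 nm.

25.6 nm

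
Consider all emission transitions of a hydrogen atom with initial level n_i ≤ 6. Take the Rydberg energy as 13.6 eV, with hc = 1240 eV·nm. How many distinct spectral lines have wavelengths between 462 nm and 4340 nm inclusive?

Enumerate all n_i → n_f pairs with 1 ≤ n_f < n_i ≤ 6 and compute λ = 1240 / [13.6·1·(1/n_f² − 1/n_i²)].
Lines falling in [462, 4340] nm: 4→2 (486.3 nm), 3→2 (656.5 nm), 6→3 (1094 nm), 5→3 (1282 nm), 4→3 (1876 nm), 6→4 (2626 nm), 5→4 (4052 nm).

7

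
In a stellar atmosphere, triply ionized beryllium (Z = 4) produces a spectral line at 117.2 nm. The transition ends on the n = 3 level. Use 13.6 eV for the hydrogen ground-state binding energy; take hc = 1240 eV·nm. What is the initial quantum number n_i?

The photon energy is ΔE = hc/λ = 1240 / 117.2 = 10.58 eV.
With Z = 4, ΔE = 217.6 × (1/n_f² − 1/n_i²), so 1/n_f² − 1/n_i² = 0.04862.
With n_f = 3: 1/n_i² = 1/9 − 0.04862 = 0.06249, so n_i ≈ 4.00.

n_i = 4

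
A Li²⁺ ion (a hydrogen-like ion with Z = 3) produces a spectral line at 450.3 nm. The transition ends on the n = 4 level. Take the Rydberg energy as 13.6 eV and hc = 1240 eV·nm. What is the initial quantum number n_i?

n_i = 5

The photon energy is ΔE = hc/λ = 1240 / 450.3 = 2.754 eV.
With Z = 3, ΔE = 122.4 × (1/n_f² − 1/n_i²), so 1/n_f² − 1/n_i² = 0.02250.
With n_f = 4: 1/n_i² = 1/16 − 0.02250 = 0.04000, so n_i ≈ 5.00.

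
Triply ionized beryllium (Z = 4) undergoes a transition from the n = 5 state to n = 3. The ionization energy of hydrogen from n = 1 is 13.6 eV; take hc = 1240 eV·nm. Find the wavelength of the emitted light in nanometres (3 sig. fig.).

For Z = 4 the level energies scale as Z², so the effective Rydberg energy is 13.6 × 16 = 217.6 eV.
ΔE = 217.6 × (1/3² − 1/5²) = 217.6 × 0.07111 = 15.47 eV.
λ = hc/ΔE = 1240 / 15.47 = 80.1 nm.

80.1 nm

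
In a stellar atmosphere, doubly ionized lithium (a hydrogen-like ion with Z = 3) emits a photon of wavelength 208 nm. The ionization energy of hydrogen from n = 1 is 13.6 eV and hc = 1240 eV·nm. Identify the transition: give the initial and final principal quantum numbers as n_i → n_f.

The photon energy is ΔE = hc/λ = 1240 / 208 = 5.962 eV.
With Z = 3, ΔE = 122.4 × (1/n_f² − 1/n_i²), so 1/n_f² − 1/n_i² = 0.04871.
Trying n_f = 3 gives 1/n_i² = 0.06241, i.e. n_i ≈ 4; this pair matches.

n_i = 4, n_f = 3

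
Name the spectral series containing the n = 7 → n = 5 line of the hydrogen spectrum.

Pfund

The series is set by the lower level: n_f = 5 is the Pfund series.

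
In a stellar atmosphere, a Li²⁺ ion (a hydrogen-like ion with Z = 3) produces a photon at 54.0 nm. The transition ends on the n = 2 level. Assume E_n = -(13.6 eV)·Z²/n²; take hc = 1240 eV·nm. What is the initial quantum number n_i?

The photon energy is ΔE = hc/λ = 1240 / 54.0 = 22.96 eV.
With Z = 3, ΔE = 122.4 × (1/n_f² − 1/n_i²), so 1/n_f² − 1/n_i² = 0.1876.
With n_f = 2: 1/n_i² = 1/4 − 0.1876 = 0.06239, so n_i ≈ 4.00.

n_i = 4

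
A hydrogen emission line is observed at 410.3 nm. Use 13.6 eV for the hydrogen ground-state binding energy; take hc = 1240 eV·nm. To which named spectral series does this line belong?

Balmer

ΔE = 1240/410.3 = 3.022 eV.
This matches 13.6 × (1/2² − 1/6²), so n_f = 2: the Balmer series.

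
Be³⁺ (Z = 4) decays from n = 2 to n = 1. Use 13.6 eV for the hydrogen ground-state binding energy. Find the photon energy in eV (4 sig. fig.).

163.2 eV

The Bohr energies scale as Z², so for Z = 4: E_n = −217.6/n² eV.
E_2 = −217.6/4 = −54.40 eV and E_1 = −217.6/1 = −217.6 eV.
The photon energy is |E_2 − E_1| = 163.2 eV.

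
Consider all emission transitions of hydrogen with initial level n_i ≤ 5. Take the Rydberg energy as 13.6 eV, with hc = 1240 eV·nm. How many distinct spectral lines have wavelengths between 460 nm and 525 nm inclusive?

Enumerate all n_i → n_f pairs with 1 ≤ n_f < n_i ≤ 5 and compute λ = 1240 / [13.6·1·(1/n_f² − 1/n_i²)].
Lines falling in [460, 525] nm: 4→2 (486.3 nm).

1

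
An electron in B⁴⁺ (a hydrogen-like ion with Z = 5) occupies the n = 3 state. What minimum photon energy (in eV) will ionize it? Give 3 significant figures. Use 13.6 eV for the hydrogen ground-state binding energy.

37.8 eV

E_n = −13.6 Z²/n² = −340.0/n² eV for Z = 5.
E_3 = −340.0/9 = −37.8 eV, so ionization (to E = 0) requires 37.8 eV.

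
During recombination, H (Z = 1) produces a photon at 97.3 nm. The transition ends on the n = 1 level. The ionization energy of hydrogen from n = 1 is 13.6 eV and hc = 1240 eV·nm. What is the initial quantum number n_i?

n_i = 4

The photon energy is ΔE = hc/λ = 1240 / 97.3 = 12.74 eV.
With Z = 1, ΔE = 13.60 × (1/n_f² − 1/n_i²), so 1/n_f² − 1/n_i² = 0.9371.
With n_f = 1: 1/n_i² = 1/1 − 0.9371 = 0.06293, so n_i ≈ 3.99.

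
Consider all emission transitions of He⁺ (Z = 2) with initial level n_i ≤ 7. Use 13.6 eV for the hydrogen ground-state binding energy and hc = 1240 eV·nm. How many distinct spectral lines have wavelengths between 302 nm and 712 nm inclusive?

Enumerate all n_i → n_f pairs with 1 ≤ n_f < n_i ≤ 7 and compute λ = 1240 / [13.6·4·(1/n_f² − 1/n_i²)].
Lines falling in [302, 712] nm: 5→3 (320.5 nm), 4→3 (468.9 nm), 7→4 (541.5 nm), 6→4 (656.5 nm).

4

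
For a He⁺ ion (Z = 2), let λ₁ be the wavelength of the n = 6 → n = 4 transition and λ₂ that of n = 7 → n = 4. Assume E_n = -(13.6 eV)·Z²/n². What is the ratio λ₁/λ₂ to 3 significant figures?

λ ∝ 1/ΔE ∝ 1/(1/n_f² − 1/n_i²), and the Z² and hc factors cancel in the ratio.
λ₁/λ₂ = (1/4² − 1/7²)/(1/4² − 1/6²) = 0.04209/0.03472 = 1.21.

1.21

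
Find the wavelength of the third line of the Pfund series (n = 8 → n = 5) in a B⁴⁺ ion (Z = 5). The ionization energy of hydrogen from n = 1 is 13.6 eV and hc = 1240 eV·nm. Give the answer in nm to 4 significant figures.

149.6 nm

The Pfund series terminates on n_f = 5; the third line has n_i = 5+3 = 8.
ΔE = 340.0 × (1/5² − 1/8²) = 8.288 eV.
λ = 1240 / 8.288 = 149.6 nm.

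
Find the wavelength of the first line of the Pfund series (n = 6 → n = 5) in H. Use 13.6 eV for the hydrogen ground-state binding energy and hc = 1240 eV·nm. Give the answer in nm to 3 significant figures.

The Pfund series terminates on n_f = 5; the first line has n_i = 5+1 = 6.
ΔE = 13.60 × (1/5² − 1/6²) = 0.1662 eV.
λ = 1240 / 0.1662 = 7460 nm.

7460 nm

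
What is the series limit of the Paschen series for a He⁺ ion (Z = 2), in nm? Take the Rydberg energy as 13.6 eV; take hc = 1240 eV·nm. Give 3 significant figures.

The Paschen series has lower level n_f = 3; the series limit corresponds to n_i → ∞.
ΔE_max = 13.6 × 4 / 3² = 6.044 eV.
λ_min = 1240 / 6.044 = 205 nm.

205 nm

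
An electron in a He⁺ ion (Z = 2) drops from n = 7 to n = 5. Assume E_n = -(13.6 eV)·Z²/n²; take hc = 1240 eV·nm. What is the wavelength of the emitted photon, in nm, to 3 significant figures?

1160 nm

For Z = 2 the level energies scale as Z², so the effective Rydberg energy is 13.6 × 4 = 54.40 eV.
ΔE = 54.40 × (1/5² − 1/7²) = 54.40 × 0.01959 = 1.066 eV.
λ = hc/ΔE = 1240 / 1.066 = 1160 nm.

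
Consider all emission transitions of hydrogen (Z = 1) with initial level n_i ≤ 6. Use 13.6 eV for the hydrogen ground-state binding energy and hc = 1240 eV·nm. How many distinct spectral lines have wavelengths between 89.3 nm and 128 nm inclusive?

Enumerate all n_i → n_f pairs with 1 ≤ n_f < n_i ≤ 6 and compute λ = 1240 / [13.6·1·(1/n_f² − 1/n_i²)].
Lines falling in [89.3, 128] nm: 6→1 (93.78 nm), 5→1 (94.98 nm), 4→1 (97.25 nm), 3→1 (102.6 nm), 2→1 (121.6 nm).

5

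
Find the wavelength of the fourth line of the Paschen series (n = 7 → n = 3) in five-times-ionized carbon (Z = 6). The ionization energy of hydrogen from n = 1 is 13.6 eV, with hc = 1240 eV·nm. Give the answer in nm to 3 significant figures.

The Paschen series terminates on n_f = 3; the fourth line has n_i = 3+4 = 7.
ΔE = 489.6 × (1/3² − 1/7²) = 44.41 eV.
λ = 1240 / 44.41 = 27.9 nm.

27.9 nm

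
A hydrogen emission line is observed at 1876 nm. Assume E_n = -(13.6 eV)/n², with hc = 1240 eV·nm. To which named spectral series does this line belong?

ΔE = 1240/1876 = 0.6610 eV.
This matches 13.6 × (1/3² − 1/4²), so n_f = 3: the Paschen series.

Paschen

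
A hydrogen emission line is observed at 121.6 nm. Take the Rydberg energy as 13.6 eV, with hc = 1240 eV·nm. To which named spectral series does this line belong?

Lyman

ΔE = 1240/121.6 = 10.20 eV.
This matches 13.6 × (1/1² − 1/2²), so n_f = 1: the Lyman series.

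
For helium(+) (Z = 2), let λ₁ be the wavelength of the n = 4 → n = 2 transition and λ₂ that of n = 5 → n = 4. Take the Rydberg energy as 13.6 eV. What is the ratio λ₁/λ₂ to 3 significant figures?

0.120

λ ∝ 1/ΔE ∝ 1/(1/n_f² − 1/n_i²), and the Z² and hc factors cancel in the ratio.
λ₁/λ₂ = (1/4² − 1/5²)/(1/2² − 1/4²) = 0.02250/0.1875 = 0.120.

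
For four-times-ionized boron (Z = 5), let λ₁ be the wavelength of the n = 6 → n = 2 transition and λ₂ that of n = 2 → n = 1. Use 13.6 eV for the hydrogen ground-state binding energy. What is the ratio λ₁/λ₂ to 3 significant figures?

3.38

λ ∝ 1/ΔE ∝ 1/(1/n_f² − 1/n_i²), and the Z² and hc factors cancel in the ratio.
λ₁/λ₂ = (1/1² − 1/2²)/(1/2² − 1/6²) = 0.7500/0.2222 = 3.38.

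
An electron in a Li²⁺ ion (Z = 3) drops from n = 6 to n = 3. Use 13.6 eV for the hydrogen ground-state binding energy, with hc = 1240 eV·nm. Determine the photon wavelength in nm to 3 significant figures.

122 nm

For Z = 3 the level energies scale as Z², so the effective Rydberg energy is 13.6 × 9 = 122.4 eV.
ΔE = 122.4 × (1/3² − 1/6²) = 122.4 × 0.08333 = 10.20 eV.
λ = hc/ΔE = 1240 / 10.20 = 122 nm.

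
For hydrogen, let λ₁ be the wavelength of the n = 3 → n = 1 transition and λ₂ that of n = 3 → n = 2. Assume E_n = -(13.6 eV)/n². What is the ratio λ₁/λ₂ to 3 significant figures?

0.156

λ ∝ 1/ΔE ∝ 1/(1/n_f² − 1/n_i²), and the Z² and hc factors cancel in the ratio.
λ₁/λ₂ = (1/2² − 1/3²)/(1/1² − 1/3²) = 0.1389/0.8889 = 0.156.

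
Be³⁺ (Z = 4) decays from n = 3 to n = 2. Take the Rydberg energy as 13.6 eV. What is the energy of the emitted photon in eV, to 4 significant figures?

30.22 eV

The Bohr energies scale as Z², so for Z = 4: E_n = −217.6/n² eV.
E_3 = −217.6/9 = −24.18 eV and E_2 = −217.6/4 = −54.40 eV.
The photon energy is |E_3 − E_2| = 30.22 eV.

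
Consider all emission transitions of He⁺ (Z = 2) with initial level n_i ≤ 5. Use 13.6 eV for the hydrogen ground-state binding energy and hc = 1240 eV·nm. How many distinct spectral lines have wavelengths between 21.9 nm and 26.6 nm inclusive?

Enumerate all n_i → n_f pairs with 1 ≤ n_f < n_i ≤ 5 and compute λ = 1240 / [13.6·4·(1/n_f² − 1/n_i²)].
Lines falling in [21.9, 26.6] nm: 5→1 (23.74 nm), 4→1 (24.31 nm), 3→1 (25.64 nm).

3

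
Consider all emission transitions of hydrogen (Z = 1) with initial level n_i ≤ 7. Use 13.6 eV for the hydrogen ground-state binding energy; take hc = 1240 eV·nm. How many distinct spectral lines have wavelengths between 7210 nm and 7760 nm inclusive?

Enumerate all n_i → n_f pairs with 1 ≤ n_f < n_i ≤ 7 and compute λ = 1240 / [13.6·1·(1/n_f² − 1/n_i²)].
Lines falling in [7210, 7760] nm: 6→5 (7460 nm).

1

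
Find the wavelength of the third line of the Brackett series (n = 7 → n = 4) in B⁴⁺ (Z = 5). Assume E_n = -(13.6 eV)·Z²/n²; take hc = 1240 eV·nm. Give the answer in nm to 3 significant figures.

The Brackett series terminates on n_f = 4; the third line has n_i = 4+3 = 7.
ΔE = 340.0 × (1/4² − 1/7²) = 14.31 eV.
λ = 1240 / 14.31 = 86.6 nm.

86.6 nm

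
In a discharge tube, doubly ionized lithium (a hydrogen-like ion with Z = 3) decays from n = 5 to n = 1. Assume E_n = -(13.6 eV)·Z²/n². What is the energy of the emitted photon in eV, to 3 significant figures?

118 eV

The Bohr energies scale as Z², so for Z = 3: E_n = −122.4/n² eV.
E_5 = −122.4/25 = −4.896 eV and E_1 = −122.4/1 = −122.4 eV.
The photon energy is |E_5 − E_1| = 118 eV.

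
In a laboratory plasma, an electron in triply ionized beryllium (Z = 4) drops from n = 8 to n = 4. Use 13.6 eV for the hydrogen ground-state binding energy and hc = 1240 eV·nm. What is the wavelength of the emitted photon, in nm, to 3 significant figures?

122 nm

For Z = 4 the level energies scale as Z², so the effective Rydberg energy is 13.6 × 16 = 217.6 eV.
ΔE = 217.6 × (1/4² − 1/8²) = 217.6 × 0.04688 = 10.20 eV.
λ = hc/ΔE = 1240 / 10.20 = 122 nm.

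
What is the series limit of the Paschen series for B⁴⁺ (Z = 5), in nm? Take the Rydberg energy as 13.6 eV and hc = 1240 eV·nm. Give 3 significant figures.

32.8 nm

The Paschen series has lower level n_f = 3; the series limit corresponds to n_i → ∞.
ΔE_max = 13.6 × 25 / 3² = 37.78 eV.
λ_min = 1240 / 37.78 = 32.8 nm.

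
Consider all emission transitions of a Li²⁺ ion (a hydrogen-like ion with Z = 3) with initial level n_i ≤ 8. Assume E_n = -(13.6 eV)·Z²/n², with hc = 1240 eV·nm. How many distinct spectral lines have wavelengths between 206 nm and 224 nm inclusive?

2

Enumerate all n_i → n_f pairs with 1 ≤ n_f < n_i ≤ 8 and compute λ = 1240 / [13.6·9·(1/n_f² − 1/n_i²)].
Lines falling in [206, 224] nm: 4→3 (208.4 nm), 8→4 (216.1 nm).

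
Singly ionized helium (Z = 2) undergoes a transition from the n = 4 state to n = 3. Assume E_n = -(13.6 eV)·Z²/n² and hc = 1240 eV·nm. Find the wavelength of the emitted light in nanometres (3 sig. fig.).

469 nm

For Z = 2 the level energies scale as Z², so the effective Rydberg energy is 13.6 × 4 = 54.40 eV.
ΔE = 54.40 × (1/3² − 1/4²) = 54.40 × 0.04861 = 2.644 eV.
λ = hc/ΔE = 1240 / 2.644 = 469 nm.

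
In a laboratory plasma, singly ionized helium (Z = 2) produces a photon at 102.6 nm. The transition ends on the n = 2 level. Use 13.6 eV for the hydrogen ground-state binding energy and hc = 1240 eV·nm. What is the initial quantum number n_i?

n_i = 6

The photon energy is ΔE = hc/λ = 1240 / 102.6 = 12.09 eV.
With Z = 2, ΔE = 54.40 × (1/n_f² − 1/n_i²), so 1/n_f² − 1/n_i² = 0.2222.
With n_f = 2: 1/n_i² = 1/4 − 0.2222 = 0.02784, so n_i ≈ 5.99.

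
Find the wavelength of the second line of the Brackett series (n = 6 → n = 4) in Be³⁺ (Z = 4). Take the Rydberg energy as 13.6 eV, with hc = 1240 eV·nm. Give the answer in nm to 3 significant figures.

The Brackett series terminates on n_f = 4; the second line has n_i = 4+2 = 6.
ΔE = 217.6 × (1/4² − 1/6²) = 7.556 eV.
λ = 1240 / 7.556 = 164 nm.

164 nm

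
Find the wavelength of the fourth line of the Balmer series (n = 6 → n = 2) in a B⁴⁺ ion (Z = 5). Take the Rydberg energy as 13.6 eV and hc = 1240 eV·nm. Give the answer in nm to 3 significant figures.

The Balmer series terminates on n_f = 2; the fourth line has n_i = 2+4 = 6.
ΔE = 340.0 × (1/2² − 1/6²) = 75.56 eV.
λ = 1240 / 75.56 = 16.4 nm.

16.4 nm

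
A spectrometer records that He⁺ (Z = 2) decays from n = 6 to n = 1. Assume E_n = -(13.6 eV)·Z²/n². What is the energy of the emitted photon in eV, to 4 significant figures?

52.89 eV

The Bohr energies scale as Z², so for Z = 2: E_n = −54.40/n² eV.
E_6 = −54.40/36 = −1.511 eV and E_1 = −54.40/1 = −54.40 eV.
The photon energy is |E_6 − E_1| = 52.89 eV.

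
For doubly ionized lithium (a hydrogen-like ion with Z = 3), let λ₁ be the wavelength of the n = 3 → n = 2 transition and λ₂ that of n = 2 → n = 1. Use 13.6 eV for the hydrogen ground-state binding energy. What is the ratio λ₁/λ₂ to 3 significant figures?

λ ∝ 1/ΔE ∝ 1/(1/n_f² − 1/n_i²), and the Z² and hc factors cancel in the ratio.
λ₁/λ₂ = (1/1² − 1/2²)/(1/2² − 1/3²) = 0.7500/0.1389 = 5.40.

5.40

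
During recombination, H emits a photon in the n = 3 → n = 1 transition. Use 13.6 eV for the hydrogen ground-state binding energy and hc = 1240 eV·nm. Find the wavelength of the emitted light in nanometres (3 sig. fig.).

103 nm

ΔE = 13.60 × (1/1² − 1/3²) = 13.60 × 0.8889 = 12.09 eV.
λ = hc/ΔE = 1240 / 12.09 = 103 nm.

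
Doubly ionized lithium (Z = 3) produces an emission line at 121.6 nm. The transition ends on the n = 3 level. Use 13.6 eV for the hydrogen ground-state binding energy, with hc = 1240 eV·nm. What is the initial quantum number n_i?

n_i = 6

The photon energy is ΔE = hc/λ = 1240 / 121.6 = 10.20 eV.
With Z = 3, ΔE = 122.4 × (1/n_f² − 1/n_i²), so 1/n_f² − 1/n_i² = 0.08331.
With n_f = 3: 1/n_i² = 1/9 − 0.08331 = 0.02780, so n_i ≈ 6.00.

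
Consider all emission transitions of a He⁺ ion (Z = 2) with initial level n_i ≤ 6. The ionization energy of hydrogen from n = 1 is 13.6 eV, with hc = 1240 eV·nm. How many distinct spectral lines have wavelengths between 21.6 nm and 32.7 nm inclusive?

5

Enumerate all n_i → n_f pairs with 1 ≤ n_f < n_i ≤ 6 and compute λ = 1240 / [13.6·4·(1/n_f² − 1/n_i²)].
Lines falling in [21.6, 32.7] nm: 6→1 (23.45 nm), 5→1 (23.74 nm), 4→1 (24.31 nm), 3→1 (25.64 nm), 2→1 (30.39 nm).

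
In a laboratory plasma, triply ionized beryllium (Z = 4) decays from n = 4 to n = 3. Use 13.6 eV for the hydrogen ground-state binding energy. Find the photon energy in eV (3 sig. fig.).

The Bohr energies scale as Z², so for Z = 4: E_n = −217.6/n² eV.
E_4 = −217.6/16 = −13.60 eV and E_3 = −217.6/9 = −24.18 eV.
The photon energy is |E_4 − E_3| = 10.6 eV.

10.6 eV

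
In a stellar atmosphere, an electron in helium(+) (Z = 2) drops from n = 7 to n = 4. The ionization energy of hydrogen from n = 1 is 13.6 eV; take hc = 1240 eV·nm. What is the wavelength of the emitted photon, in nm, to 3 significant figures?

542 nm

For Z = 2 the level energies scale as Z², so the effective Rydberg energy is 13.6 × 4 = 54.40 eV.
ΔE = 54.40 × (1/4² − 1/7²) = 54.40 × 0.04209 = 2.290 eV.
λ = hc/ΔE = 1240 / 2.290 = 542 nm.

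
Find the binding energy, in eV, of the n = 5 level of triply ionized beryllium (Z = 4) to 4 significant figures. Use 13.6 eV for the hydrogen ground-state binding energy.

E_n = −13.6 Z²/n² = −217.6/n² eV for Z = 4.
E_5 = −217.6/25 = −8.704 eV, so ionization (to E = 0) requires 8.704 eV.

8.704 eV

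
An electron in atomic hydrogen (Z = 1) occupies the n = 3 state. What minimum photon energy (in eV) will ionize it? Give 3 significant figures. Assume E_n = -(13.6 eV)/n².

1.51 eV

E_3 = −13.60/9 = −1.51 eV, so ionization (to E = 0) requires 1.51 eV.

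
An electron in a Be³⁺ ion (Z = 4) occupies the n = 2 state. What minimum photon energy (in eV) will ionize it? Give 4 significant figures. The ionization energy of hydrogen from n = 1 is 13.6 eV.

54.40 eV

E_n = −13.6 Z²/n² = −217.6/n² eV for Z = 4.
E_2 = −217.6/4 = −54.40 eV, so ionization (to E = 0) requires 54.40 eV.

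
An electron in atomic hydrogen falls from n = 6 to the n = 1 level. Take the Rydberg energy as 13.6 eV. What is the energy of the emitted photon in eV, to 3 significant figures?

E_6 = −13.60/36 = −0.3778 eV and E_1 = −13.60/1 = −13.60 eV.
The photon energy is |E_6 − E_1| = 13.2 eV.

13.2 eV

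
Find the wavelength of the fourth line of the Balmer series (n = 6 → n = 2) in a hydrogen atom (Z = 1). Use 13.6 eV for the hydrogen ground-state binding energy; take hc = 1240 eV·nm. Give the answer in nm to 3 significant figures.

The Balmer series terminates on n_f = 2; the fourth line has n_i = 2+4 = 6.
ΔE = 13.60 × (1/2² − 1/6²) = 3.022 eV.
λ = 1240 / 3.022 = 410 nm.

410 nm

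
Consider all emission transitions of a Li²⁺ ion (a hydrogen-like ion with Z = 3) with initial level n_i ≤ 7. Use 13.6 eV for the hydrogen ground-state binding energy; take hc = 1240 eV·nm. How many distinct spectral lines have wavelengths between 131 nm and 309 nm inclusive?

Enumerate all n_i → n_f pairs with 1 ≤ n_f < n_i ≤ 7 and compute λ = 1240 / [13.6·9·(1/n_f² − 1/n_i²)].
Lines falling in [131, 309] nm: 5→3 (142.5 nm), 4→3 (208.4 nm), 7→4 (240.7 nm), 6→4 (291.8 nm).

4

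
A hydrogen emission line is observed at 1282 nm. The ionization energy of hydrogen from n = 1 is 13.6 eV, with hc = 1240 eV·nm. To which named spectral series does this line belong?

ΔE = 1240/1282 = 0.9672 eV.
This matches 13.6 × (1/3² − 1/5²), so n_f = 3: the Paschen series.

Paschen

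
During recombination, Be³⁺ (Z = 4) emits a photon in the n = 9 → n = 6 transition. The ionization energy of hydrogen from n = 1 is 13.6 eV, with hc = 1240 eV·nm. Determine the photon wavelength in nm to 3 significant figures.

369 nm

For Z = 4 the level energies scale as Z², so the effective Rydberg energy is 13.6 × 16 = 217.6 eV.
ΔE = 217.6 × (1/6² − 1/9²) = 217.6 × 0.01543 = 3.358 eV.
λ = hc/ΔE = 1240 / 3.358 = 369 nm.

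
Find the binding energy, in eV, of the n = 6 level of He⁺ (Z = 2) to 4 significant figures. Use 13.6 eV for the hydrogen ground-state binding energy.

E_n = −13.6 Z²/n² = −54.40/n² eV for Z = 2.
E_6 = −54.40/36 = −1.511 eV, so ionization (to E = 0) requires 1.511 eV.

1.511 eV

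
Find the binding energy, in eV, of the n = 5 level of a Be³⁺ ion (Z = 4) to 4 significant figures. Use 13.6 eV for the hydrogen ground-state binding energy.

8.704 eV

E_n = −13.6 Z²/n² = −217.6/n² eV for Z = 4.
E_5 = −217.6/25 = −8.704 eV, so ionization (to E = 0) requires 8.704 eV.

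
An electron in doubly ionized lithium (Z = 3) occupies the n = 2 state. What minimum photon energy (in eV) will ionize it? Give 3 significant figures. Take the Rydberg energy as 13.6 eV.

E_n = −13.6 Z²/n² = −122.4/n² eV for Z = 3.
E_2 = −122.4/4 = −30.6 eV, so ionization (to E = 0) requires 30.6 eV.

30.6 eV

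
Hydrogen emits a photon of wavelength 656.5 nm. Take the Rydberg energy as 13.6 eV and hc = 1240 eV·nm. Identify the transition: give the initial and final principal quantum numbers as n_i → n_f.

The photon energy is ΔE = hc/λ = 1240 / 656.5 = 1.889 eV.
With Z = 1, ΔE = 13.60 × (1/n_f² − 1/n_i²), so 1/n_f² − 1/n_i² = 0.1389.
Trying n_f = 2 gives 1/n_i² = 0.1111, i.e. n_i ≈ 3; this pair matches.

n_i = 3, n_f = 2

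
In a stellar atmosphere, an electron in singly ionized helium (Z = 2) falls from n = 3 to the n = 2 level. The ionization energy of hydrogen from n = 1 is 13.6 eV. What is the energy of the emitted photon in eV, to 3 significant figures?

7.56 eV

The Bohr energies scale as Z², so for Z = 2: E_n = −54.40/n² eV.
E_3 = −54.40/9 = −6.044 eV and E_2 = −54.40/4 = −13.60 eV.
The photon energy is |E_3 − E_2| = 7.56 eV.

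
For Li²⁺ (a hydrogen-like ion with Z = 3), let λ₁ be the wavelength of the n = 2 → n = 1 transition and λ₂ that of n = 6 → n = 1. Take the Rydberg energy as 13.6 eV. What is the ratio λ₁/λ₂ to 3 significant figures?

1.30

λ ∝ 1/ΔE ∝ 1/(1/n_f² − 1/n_i²), and the Z² and hc factors cancel in the ratio.
λ₁/λ₂ = (1/1² − 1/6²)/(1/1² − 1/2²) = 0.9722/0.7500 = 1.30.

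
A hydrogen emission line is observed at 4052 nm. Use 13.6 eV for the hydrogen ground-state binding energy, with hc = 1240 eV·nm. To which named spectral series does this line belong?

Brackett

ΔE = 1240/4052 = 0.3060 eV.
This matches 13.6 × (1/4² − 1/5²), so n_f = 4: the Brackett series.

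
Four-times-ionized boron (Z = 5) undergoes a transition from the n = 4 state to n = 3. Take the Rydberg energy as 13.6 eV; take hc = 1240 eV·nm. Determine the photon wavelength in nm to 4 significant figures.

75.03 nm

For Z = 5 the level energies scale as Z², so the effective Rydberg energy is 13.6 × 25 = 340.0 eV.
ΔE = 340.0 × (1/3² − 1/4²) = 340.0 × 0.04861 = 16.53 eV.
λ = hc/ΔE = 1240 / 16.53 = 75.03 nm.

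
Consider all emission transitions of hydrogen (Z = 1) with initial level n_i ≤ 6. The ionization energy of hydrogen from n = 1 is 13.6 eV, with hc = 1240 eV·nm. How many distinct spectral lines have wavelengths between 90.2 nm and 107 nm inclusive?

Enumerate all n_i → n_f pairs with 1 ≤ n_f < n_i ≤ 6 and compute λ = 1240 / [13.6·1·(1/n_f² − 1/n_i²)].
Lines falling in [90.2, 107] nm: 6→1 (93.78 nm), 5→1 (94.98 nm), 4→1 (97.25 nm), 3→1 (102.6 nm).

4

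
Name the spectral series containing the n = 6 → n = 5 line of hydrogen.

The series is set by the lower level: n_f = 5 is the Pfund series.

Pfund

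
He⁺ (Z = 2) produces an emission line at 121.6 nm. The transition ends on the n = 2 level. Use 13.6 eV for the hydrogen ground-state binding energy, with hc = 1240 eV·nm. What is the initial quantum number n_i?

n_i = 4

The photon energy is ΔE = hc/λ = 1240 / 121.6 = 10.20 eV.
With Z = 2, ΔE = 54.40 × (1/n_f² − 1/n_i²), so 1/n_f² − 1/n_i² = 0.1875.
With n_f = 2: 1/n_i² = 1/4 − 0.1875 = 0.06255, so n_i ≈ 4.00.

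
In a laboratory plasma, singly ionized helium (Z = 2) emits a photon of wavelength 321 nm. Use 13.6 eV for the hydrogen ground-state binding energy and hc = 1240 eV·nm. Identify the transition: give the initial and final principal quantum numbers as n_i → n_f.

The photon energy is ΔE = hc/λ = 1240 / 321 = 3.863 eV.
With Z = 2, ΔE = 54.40 × (1/n_f² − 1/n_i²), so 1/n_f² − 1/n_i² = 0.07101.
Trying n_f = 3 gives 1/n_i² = 0.04010, i.e. n_i ≈ 5; this pair matches.

n_i = 5, n_f = 3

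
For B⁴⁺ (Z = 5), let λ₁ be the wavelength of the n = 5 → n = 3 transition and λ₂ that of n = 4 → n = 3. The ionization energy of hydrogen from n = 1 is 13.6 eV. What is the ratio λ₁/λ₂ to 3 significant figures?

0.684

λ ∝ 1/ΔE ∝ 1/(1/n_f² − 1/n_i²), and the Z² and hc factors cancel in the ratio.
λ₁/λ₂ = (1/3² − 1/4²)/(1/3² − 1/5²) = 0.04861/0.07111 = 0.684.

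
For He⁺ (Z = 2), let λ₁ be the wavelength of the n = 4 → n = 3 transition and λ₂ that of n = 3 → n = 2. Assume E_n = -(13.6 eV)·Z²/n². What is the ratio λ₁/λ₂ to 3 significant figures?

λ ∝ 1/ΔE ∝ 1/(1/n_f² − 1/n_i²), and the Z² and hc factors cancel in the ratio.
λ₁/λ₂ = (1/2² − 1/3²)/(1/3² − 1/4²) = 0.1389/0.04861 = 2.86.

2.86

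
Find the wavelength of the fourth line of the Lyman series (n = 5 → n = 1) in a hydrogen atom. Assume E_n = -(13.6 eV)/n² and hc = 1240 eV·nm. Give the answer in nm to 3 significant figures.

The Lyman series terminates on n_f = 1; the fourth line has n_i = 1+4 = 5.
ΔE = 13.60 × (1/1² − 1/5²) = 13.06 eV.
λ = 1240 / 13.06 = 95.0 nm.

95.0 nm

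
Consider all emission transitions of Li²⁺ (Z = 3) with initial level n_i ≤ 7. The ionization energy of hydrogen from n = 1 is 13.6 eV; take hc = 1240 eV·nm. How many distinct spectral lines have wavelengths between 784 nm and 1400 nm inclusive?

Enumerate all n_i → n_f pairs with 1 ≤ n_f < n_i ≤ 7 and compute λ = 1240 / [13.6·9·(1/n_f² − 1/n_i²)].
Lines falling in [784, 1400] nm: 6→5 (828.9 nm), 7→6 (1375 nm).

2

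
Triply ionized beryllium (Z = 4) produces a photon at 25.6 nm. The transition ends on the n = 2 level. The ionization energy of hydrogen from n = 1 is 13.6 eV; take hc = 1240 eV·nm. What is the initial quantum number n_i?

The photon energy is ΔE = hc/λ = 1240 / 25.6 = 48.44 eV.
With Z = 4, ΔE = 217.6 × (1/n_f² − 1/n_i²), so 1/n_f² − 1/n_i² = 0.2226.
With n_f = 2: 1/n_i² = 1/4 − 0.2226 = 0.02740, so n_i ≈ 6.04.

n_i = 6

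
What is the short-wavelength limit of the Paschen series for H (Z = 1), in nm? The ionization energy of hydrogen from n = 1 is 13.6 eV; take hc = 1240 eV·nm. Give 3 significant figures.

821 nm

The Paschen series has lower level n_f = 3; the series limit corresponds to n_i → ∞.
ΔE_max = 13.6 × 1 / 3² = 1.511 eV.
λ_min = 1240 / 1.511 = 821 nm.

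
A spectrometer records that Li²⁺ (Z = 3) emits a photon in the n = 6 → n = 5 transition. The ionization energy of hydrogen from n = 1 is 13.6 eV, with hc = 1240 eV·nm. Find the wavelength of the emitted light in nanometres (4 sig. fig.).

For Z = 3 the level energies scale as Z², so the effective Rydberg energy is 13.6 × 9 = 122.4 eV.
ΔE = 122.4 × (1/5² − 1/6²) = 122.4 × 0.01222 = 1.496 eV.
λ = hc/ΔE = 1240 / 1.496 = 828.9 nm.

828.9 nm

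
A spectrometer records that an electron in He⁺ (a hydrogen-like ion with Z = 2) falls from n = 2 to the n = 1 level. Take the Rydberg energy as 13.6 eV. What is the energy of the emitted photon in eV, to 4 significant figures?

The Bohr energies scale as Z², so for Z = 2: E_n = −54.40/n² eV.
E_2 = −54.40/4 = −13.60 eV and E_1 = −54.40/1 = −54.40 eV.
The photon energy is |E_2 − E_1| = 40.80 eV.

40.80 eV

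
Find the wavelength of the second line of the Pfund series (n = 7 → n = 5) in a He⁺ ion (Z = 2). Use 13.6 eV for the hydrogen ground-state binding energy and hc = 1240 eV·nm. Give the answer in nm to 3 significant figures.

The Pfund series terminates on n_f = 5; the second line has n_i = 5+2 = 7.
ΔE = 54.40 × (1/5² − 1/7²) = 1.066 eV.
λ = 1240 / 1.066 = 1160 nm.

1160 nm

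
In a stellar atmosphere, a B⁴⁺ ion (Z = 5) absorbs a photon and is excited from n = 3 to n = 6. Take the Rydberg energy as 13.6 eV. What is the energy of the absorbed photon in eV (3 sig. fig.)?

The Bohr energies scale as Z², so for Z = 5: E_n = −340.0/n² eV.
E_6 = −340.0/36 = −9.444 eV and E_3 = −340.0/9 = −37.78 eV.
The photon energy is |E_6 − E_3| = 28.3 eV.

28.3 eV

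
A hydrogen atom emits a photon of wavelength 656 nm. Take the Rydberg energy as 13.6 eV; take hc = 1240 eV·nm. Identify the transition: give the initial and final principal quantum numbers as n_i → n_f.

The photon energy is ΔE = hc/λ = 1240 / 656 = 1.890 eV.
With Z = 1, ΔE = 13.60 × (1/n_f² − 1/n_i²), so 1/n_f² − 1/n_i² = 0.1390.
Trying n_f = 2 gives 1/n_i² = 0.1110, i.e. n_i ≈ 3; this pair matches.

n_i = 3, n_f = 2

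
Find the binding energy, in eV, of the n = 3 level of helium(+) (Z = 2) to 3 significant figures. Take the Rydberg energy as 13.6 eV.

6.04 eV

E_n = −13.6 Z²/n² = −54.40/n² eV for Z = 2.
E_3 = −54.40/9 = −6.04 eV, so ionization (to E = 0) requires 6.04 eV.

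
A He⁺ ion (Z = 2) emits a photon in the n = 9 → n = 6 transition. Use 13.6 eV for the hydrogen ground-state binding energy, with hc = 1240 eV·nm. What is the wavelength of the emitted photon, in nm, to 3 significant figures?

1480 nm

For Z = 2 the level energies scale as Z², so the effective Rydberg energy is 13.6 × 4 = 54.40 eV.
ΔE = 54.40 × (1/6² − 1/9²) = 54.40 × 0.01543 = 0.8395 eV.
λ = hc/ΔE = 1240 / 0.8395 = 1480 nm.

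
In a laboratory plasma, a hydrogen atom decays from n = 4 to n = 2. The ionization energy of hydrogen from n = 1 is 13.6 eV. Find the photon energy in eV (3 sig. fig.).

2.55 eV

E_4 = −13.60/16 = −0.8500 eV and E_2 = −13.60/4 = −3.400 eV.
The photon energy is |E_4 − E_2| = 2.55 eV.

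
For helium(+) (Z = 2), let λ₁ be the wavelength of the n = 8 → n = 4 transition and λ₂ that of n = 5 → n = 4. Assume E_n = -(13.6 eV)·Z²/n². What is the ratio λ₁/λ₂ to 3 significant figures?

λ ∝ 1/ΔE ∝ 1/(1/n_f² − 1/n_i²), and the Z² and hc factors cancel in the ratio.
λ₁/λ₂ = (1/4² − 1/5²)/(1/4² − 1/8²) = 0.02250/0.04688 = 0.480.

0.480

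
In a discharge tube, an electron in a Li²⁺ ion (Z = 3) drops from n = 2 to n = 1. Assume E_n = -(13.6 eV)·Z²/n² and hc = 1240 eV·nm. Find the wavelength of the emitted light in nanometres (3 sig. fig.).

For Z = 3 the level energies scale as Z², so the effective Rydberg energy is 13.6 × 9 = 122.4 eV.
ΔE = 122.4 × (1/1² − 1/2²) = 122.4 × 0.7500 = 91.80 eV.
λ = hc/ΔE = 1240 / 91.80 = 13.5 nm.

13.5 nm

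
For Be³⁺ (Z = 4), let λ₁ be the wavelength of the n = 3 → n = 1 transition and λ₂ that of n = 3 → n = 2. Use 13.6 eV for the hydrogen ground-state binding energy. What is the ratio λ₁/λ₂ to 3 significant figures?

λ ∝ 1/ΔE ∝ 1/(1/n_f² − 1/n_i²), and the Z² and hc factors cancel in the ratio.
λ₁/λ₂ = (1/2² − 1/3²)/(1/1² − 1/3²) = 0.1389/0.8889 = 0.156.

0.156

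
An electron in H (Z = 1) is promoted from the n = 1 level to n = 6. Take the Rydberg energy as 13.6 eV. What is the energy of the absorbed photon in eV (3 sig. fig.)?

13.2 eV

E_6 = −13.60/36 = −0.3778 eV and E_1 = −13.60/1 = −13.60 eV.
The photon energy is |E_6 − E_1| = 13.2 eV.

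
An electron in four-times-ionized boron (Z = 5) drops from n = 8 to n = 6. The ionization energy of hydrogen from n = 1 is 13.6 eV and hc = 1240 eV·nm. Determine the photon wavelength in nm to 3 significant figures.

For Z = 5 the level energies scale as Z², so the effective Rydberg energy is 13.6 × 25 = 340.0 eV.
ΔE = 340.0 × (1/6² − 1/8²) = 340.0 × 0.01215 = 4.132 eV.
λ = hc/ΔE = 1240 / 4.132 = 300 nm.

300 nm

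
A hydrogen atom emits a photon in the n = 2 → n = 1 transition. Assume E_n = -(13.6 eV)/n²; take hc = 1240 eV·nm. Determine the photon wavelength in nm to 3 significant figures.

122 nm

ΔE = 13.60 × (1/1² − 1/2²) = 13.60 × 0.7500 = 10.20 eV.
λ = hc/ΔE = 1240 / 10.20 = 122 nm.
This line belongs to the Lyman series.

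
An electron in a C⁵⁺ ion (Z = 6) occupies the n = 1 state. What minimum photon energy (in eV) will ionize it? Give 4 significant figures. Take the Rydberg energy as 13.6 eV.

E_n = −13.6 Z²/n² = −489.6/n² eV for Z = 6.
E_1 = −489.6/1 = −489.6 eV, so ionization (to E = 0) requires 489.6 eV.

489.6 eV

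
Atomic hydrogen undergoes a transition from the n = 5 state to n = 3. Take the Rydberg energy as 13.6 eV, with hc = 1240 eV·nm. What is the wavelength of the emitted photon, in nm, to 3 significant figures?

1280 nm

ΔE = 13.60 × (1/3² − 1/5²) = 13.60 × 0.07111 = 0.9671 eV.
λ = hc/ΔE = 1240 / 0.9671 = 1280 nm.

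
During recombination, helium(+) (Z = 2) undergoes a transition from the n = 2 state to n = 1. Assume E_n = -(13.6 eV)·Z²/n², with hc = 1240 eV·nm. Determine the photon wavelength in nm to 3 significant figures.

For Z = 2 the level energies scale as Z², so the effective Rydberg energy is 13.6 × 4 = 54.40 eV.
ΔE = 54.40 × (1/1² − 1/2²) = 54.40 × 0.7500 = 40.80 eV.
λ = hc/ΔE = 1240 / 40.80 = 30.4 nm.

30.4 nm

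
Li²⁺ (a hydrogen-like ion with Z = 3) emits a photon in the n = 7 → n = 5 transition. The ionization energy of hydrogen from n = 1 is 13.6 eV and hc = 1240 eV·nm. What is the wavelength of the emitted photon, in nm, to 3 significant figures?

For Z = 3 the level energies scale as Z², so the effective Rydberg energy is 13.6 × 9 = 122.4 eV.
ΔE = 122.4 × (1/5² − 1/7²) = 122.4 × 0.01959 = 2.398 eV.
λ = hc/ΔE = 1240 / 2.398 = 517 nm.

517 nm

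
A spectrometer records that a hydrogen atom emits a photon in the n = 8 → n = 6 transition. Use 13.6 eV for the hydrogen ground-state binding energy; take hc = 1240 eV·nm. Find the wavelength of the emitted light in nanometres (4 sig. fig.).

7503 nm

ΔE = 13.60 × (1/6² − 1/8²) = 13.60 × 0.01215 = 0.1653 eV.
λ = hc/ΔE = 1240 / 0.1653 = 7503 nm.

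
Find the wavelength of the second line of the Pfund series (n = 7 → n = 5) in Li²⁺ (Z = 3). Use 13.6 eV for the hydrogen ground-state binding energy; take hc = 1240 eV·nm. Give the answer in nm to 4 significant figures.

517.1 nm

The Pfund series terminates on n_f = 5; the second line has n_i = 5+2 = 7.
ΔE = 122.4 × (1/5² − 1/7²) = 2.398 eV.
λ = 1240 / 2.398 = 517.1 nm.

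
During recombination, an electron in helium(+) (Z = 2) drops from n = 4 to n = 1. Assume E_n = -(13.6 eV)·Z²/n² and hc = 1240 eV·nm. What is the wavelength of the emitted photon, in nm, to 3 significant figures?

24.3 nm

For Z = 2 the level energies scale as Z², so the effective Rydberg energy is 13.6 × 4 = 54.40 eV.
ΔE = 54.40 × (1/1² − 1/4²) = 54.40 × 0.9375 = 51.00 eV.
λ = hc/ΔE = 1240 / 51.00 = 24.3 nm.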